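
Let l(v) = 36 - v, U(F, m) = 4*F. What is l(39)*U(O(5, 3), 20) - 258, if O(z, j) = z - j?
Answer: -282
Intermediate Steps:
l(39)*U(O(5, 3), 20) - 258 = (36 - 1*39)*(4*(5 - 1*3)) - 258 = (36 - 39)*(4*(5 - 3)) - 258 = -12*2 - 258 = -3*8 - 258 = -24 - 258 = -282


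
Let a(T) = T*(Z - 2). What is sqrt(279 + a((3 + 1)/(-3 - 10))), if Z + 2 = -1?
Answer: sqrt(47411)/13 ≈ 16.749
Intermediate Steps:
Z = -3 (Z = -2 - 1 = -3)
a(T) = -5*T (a(T) = T*(-3 - 2) = T*(-5) = -5*T)
sqrt(279 + a((3 + 1)/(-3 - 10))) = sqrt(279 - 5*(3 + 1)/(-3 - 10)) = sqrt(279 - 20/(-13)) = sqrt(279 - 20*(-1)/13) = sqrt(279 - 5*(-4/13)) = sqrt(279 + 20/13) = sqrt(3647/13) = sqrt(47411)/13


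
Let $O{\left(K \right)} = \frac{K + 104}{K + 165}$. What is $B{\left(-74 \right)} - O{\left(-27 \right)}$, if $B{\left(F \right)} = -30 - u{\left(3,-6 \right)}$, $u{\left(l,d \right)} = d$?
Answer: $- \frac{3389}{138} \approx -24.558$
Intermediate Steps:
$B{\left(F \right)} = -24$ ($B{\left(F \right)} = -30 - -6 = -30 + 6 = -24$)
$O{\left(K \right)} = \frac{104 + K}{165 + K}$
$B{\left(-74 \right)} - O{\left(-27 \right)} = -24 - \frac{104 - 27}{165 - 27} = -24 - \frac{1}{138} \cdot 77 = -24 - \frac{77}{138} = - \frac{3389}{138}$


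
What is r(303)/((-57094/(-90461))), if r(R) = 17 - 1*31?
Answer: -633227/28547 ≈ -22.182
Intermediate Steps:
r(R) = -14 (r(R) = 17 - 31 = -14)
r(303)/((-57094/(-90461))) = -14/((-57094/(-90461))) = -14/((-57094*(-1/90461))) = -14/57094/90461 = -14*90461/57094 = -633227/28547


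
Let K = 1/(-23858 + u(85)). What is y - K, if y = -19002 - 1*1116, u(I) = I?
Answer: -478265213/23773 ≈ -20118.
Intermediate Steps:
K = -1/23773 (K = 1/(-23858 + 85) = 1/(-23773) = -1/23773 ≈ -4.2065e-5)
y = -20118 (y = -19002 - 1116 = -20118)
y - K = -20118 - 1*(-1/23773) = -20118 + 1/23773 = -478265213/23773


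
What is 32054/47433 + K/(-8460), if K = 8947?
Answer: -51068737/133761060 ≈ -0.38179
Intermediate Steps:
32054/47433 + K/(-8460) = 32054/47433 + 8947/(-8460) = 32054*(1/47433) + 8947*(-1/8460) = 32054/47433 - 8947/8460 = -51068737/133761060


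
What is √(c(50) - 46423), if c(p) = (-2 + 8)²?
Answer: I*√46387 ≈ 215.38*I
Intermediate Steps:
c(p) = 36 (c(p) = 6² = 36)
√(c(50) - 46423) = √(36 - 46423) = √(-46387) = I*√46387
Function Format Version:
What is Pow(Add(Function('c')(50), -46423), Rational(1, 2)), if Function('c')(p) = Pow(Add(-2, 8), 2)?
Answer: Mul(I, Pow(46387, Rational(1, 2))) ≈ Mul(215.38, I)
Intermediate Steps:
Function('c')(p) = 36 (Function('c')(p) = Pow(6, 2) = 36)
Pow(Add(Function('c')(50), -46423), Rational(1, 2)) = Pow(Add(36, -46423), Rational(1, 2)) = Pow(-46387, Rational(1, 2)) = Mul(I, Pow(46387, Rational(1, 2)))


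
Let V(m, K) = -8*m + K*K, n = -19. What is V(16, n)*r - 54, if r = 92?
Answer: 21382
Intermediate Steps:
V(m, K) = K² - 8*m (V(m, K) = -8*m + K² = K² - 8*m)
V(16, n)*r - 54 = ((-19)² - 8*16)*92 - 54 = (361 - 128)*92 - 54 = 233*92 - 54 = 21436 - 54 = 21382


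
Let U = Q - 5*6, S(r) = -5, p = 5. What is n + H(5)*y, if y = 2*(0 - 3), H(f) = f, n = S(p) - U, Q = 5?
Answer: -10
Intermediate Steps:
U = -25 (U = 5 - 5*6 = 5 - 30 = -25)
n = 20 (n = -5 - 1*(-25) = -5 + 25 = 20)
y = -6 (y = 2*(-3) = -6)
n + H(5)*y = 20 + 5*(-6) = 20 - 30 = -10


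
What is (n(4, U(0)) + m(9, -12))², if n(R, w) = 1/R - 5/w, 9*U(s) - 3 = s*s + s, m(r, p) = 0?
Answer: 3481/16 ≈ 217.56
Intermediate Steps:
U(s) = ⅓ + s/9 + s²/9 (U(s) = ⅓ + (s*s + s)/9 = ⅓ + (s² + s)/9 = ⅓ + (s + s²)/9 = ⅓ + (s/9 + s²/9) = ⅓ + s/9 + s²/9)
n(R, w) = 1/R - 5/w
(n(4, U(0)) + m(9, -12))² = ((1/4 - 5/(⅓ + (⅑)*0 + (⅑)*0²)) + 0)² = ((¼ - 5/(⅓ + 0 + (⅑)*0)) + 0)² = ((¼ - 5/(⅓ + 0 + 0)) + 0)² = ((¼ - 5/⅓) + 0)² = ((¼ - 5*3) + 0)² = ((¼ - 15) + 0)² = (-59/4 + 0)² = (-59/4)² = 3481/16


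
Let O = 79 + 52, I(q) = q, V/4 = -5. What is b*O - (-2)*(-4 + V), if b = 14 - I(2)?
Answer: 1524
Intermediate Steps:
V = -20 (V = 4*(-5) = -20)
O = 131
b = 12 (b = 14 - 1*2 = 14 - 2 = 12)
b*O - (-2)*(-4 + V) = 12*131 - (-2)*(-4 - 20) = 1572 - (-2)*(-24) = 1572 - 1*48 = 1572 - 48 = 1524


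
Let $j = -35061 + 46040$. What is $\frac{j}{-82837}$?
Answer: $- \frac{10979}{82837} \approx -0.13254$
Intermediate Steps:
$j = 10979$
$\frac{j}{-82837} = \frac{10979}{-82837} = 10979 \left(- \frac{1}{82837}\right) = - \frac{10979}{82837}$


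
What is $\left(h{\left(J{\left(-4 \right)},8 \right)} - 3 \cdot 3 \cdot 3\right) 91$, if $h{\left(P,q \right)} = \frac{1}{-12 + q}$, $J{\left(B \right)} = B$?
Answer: $- \frac{9919}{4} \approx -2479.8$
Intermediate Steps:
$\left(h{\left(J{\left(-4 \right)},8 \right)} - 3 \cdot 3 \cdot 3\right) 91 = \left(\frac{1}{-12 + 8} - 3 \cdot 3 \cdot 3\right) 91 = \left(\frac{1}{-4} - 9 \cdot 3\right) 91 = \left(- \frac{1}{4} - 27\right) 91 = \left(- \frac{109}{4}\right) 91 = - \frac{9919}{4}$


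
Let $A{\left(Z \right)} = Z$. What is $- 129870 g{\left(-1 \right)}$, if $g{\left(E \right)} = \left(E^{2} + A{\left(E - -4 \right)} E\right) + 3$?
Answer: $-129870$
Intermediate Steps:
$g{\left(E \right)} = 3 + E^{2} + E \left(4 + E\right)$ ($g{\left(E \right)} = \left(E^{2} + \left(E - -4\right) E\right) + 3 = \left(E^{2} + \left(E + 4\right) E\right) + 3 = \left(E^{2} + \left(4 + E\right) E\right) + 3 = \left(E^{2} + E \left(4 + E\right)\right) + 3 = 3 + E^{2} + E \left(4 + E\right)$)
$- 129870 g{\left(-1 \right)} = - 129870 \left(3 + \left(-1\right)^{2} - \left(4 - 1\right)\right) = - 129870 \left(3 + 1 - 3\right) = \left(-129870\right) 1 = -129870$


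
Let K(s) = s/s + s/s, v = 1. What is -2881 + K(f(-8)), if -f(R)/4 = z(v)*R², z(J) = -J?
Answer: -2879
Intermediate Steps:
f(R) = 4*R² (f(R) = -4*(-1*1)*R² = -(-4)*R² = 4*R²)
K(s) = 2 (K(s) = 1 + 1 = 2)
-2881 + K(f(-8)) = -2881 + 2 = -2879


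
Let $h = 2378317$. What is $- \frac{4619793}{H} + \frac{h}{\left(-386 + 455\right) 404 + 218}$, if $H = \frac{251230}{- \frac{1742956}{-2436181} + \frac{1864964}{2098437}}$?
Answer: $\frac{2741277752692163514593}{49699720081202042390} \approx 55.157$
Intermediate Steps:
$H = \frac{58378684511983605}{372766964648}$ ($H = \frac{251230}{\left(-1742956\right) \left(- \frac{1}{2436181}\right) + 1864964 \cdot \frac{1}{2098437}} = \frac{251230}{\frac{1742956}{2436181} + \frac{1864964}{2098437}} = \frac{251230}{\frac{745533929296}{464742940827}} = 251230 \cdot \frac{464742940827}{745533929296} = \frac{58378684511983605}{372766964648} \approx 1.5661 \cdot 10^{5}$)
$- \frac{4619793}{H} + \frac{h}{\left(-386 + 455\right) 404 + 218} = - \frac{4619793}{\frac{58378684511983605}{372766964648}} + \frac{2378317}{\left(-386 + 455\right) 404 + 218} = \left(-4619793\right) \frac{372766964648}{58378684511983605} + \frac{2378317}{69 \cdot 404 + 218} = - \frac{574035404637359288}{19459561503994535} + \frac{2378317}{27876 + 218} = - \frac{574035404637359288}{19459561503994535} + \frac{2378317}{28094} = \frac{2741277752692163514593}{49699720081202042390}$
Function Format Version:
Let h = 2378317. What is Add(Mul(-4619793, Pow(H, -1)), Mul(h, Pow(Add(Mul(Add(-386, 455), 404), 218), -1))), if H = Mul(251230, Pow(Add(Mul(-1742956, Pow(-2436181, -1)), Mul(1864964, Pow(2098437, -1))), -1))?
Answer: Rational(2741277752692163514593, 49699720081202042390) ≈ 55.157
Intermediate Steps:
H = Rational(58378684511983605, 372766964648) (H = Mul(251230, Pow(Add(Mul(-1742956, Rational(-1, 2436181)), Mul(1864964, Rational(1, 2098437))), -1)) = Mul(251230, Pow(Add(Rational(1742956, 2436181), Rational(1864964, 2098437)), -1)) = Mul(251230, Pow(Rational(745533929296, 464742940827), -1)) = Mul(251230, Rational(464742940827, 745533929296)) = Rational(58378684511983605, 372766964648) ≈ 1.5661e+5)
Add(Mul(-4619793, Pow(H, -1)), Mul(h, Pow(Add(Mul(Add(-386, 455), 404), 218), -1))) = Add(Mul(-4619793, Pow(Rational(58378684511983605, 372766964648), -1)), Mul(2378317, Pow(Add(Mul(Add(-386, 455), 404), 218), -1))) = Add(Mul(-4619793, Rational(372766964648, 58378684511983605)), Mul(2378317, Pow(Add(Mul(69, 404), 218), -1))) = Add(Rational(-574035404637359288, 19459561503994535), Mul(2378317, Pow(Add(27876, 218), -1))) = Add(Rational(-574035404637359288, 19459561503994535), Mul(2378317, Pow(28094, -1))) = Add(Rational(-574035404637359288, 19459561503994535), Mul(2378317, Rational(1, 28094))) = Add(Rational(-574035404637359288, 19459561503994535), Rational(2378317, 28094)) = Rational(2741277752692163514593, 49699720081202042390)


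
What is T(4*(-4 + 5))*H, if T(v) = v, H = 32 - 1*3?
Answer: 116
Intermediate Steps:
H = 29 (H = 32 - 3 = 29)
T(4*(-4 + 5))*H = (4*(-4 + 5))*29 = (4*1)*29 = 4*29 = 116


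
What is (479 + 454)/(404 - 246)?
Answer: 933/158 ≈ 5.9051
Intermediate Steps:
(479 + 454)/(404 - 246) = 933/158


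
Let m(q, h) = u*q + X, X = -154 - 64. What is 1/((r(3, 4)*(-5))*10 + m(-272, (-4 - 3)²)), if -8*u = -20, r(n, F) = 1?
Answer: -1/948 ≈ -0.0010549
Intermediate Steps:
u = 5/2 (u = -⅛*(-20) = 5/2 ≈ 2.5000)
X = -218
m(q, h) = -218 + 5*q/2 (m(q, h) = 5*q/2 - 218 = -218 + 5*q/2)
1/((r(3, 4)*(-5))*10 + m(-272, (-4 - 3)²)) = 1/((1*(-5))*10 + (-218 + (5/2)*(-272))) = 1/(-5*10 + (-218 - 680)) = 1/(-50 - 898) = 1/(-948) = -1/948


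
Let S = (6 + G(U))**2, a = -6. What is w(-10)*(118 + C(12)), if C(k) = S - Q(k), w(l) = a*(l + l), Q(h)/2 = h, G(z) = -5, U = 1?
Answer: 11400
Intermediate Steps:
Q(h) = 2*h
S = 1 (S = (6 - 5)**2 = 1**2 = 1)
w(l) = -12*l (w(l) = -6*(l + l) = -12*l)
C(k) = 1 - 2*k
w(-10)*(118 + C(12)) = (-12*(-10))*(118 + (1 - 2*12)) = 120*(118 + (1 - 24)) = 120*(118 - 23) = 120*95 = 11400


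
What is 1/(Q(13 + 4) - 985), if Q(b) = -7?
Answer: -1/992 ≈ -0.0010081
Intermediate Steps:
1/(Q(13 + 4) - 985) = 1/(-7 - 985) = 1/(-992) = -1/992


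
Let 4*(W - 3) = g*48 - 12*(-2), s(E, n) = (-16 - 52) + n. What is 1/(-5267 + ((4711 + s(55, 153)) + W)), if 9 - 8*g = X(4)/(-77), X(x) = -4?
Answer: -154/69081 ≈ -0.0022293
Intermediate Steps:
s(E, n) = -68 + n
g = 689/616 (g = 9/8 - (-1)/(2*(-77)) = 9/8 - (-1)*(-1)/(2*77) = 9/8 - 1/8*4/77 = 9/8 - 1/154 = 689/616 ≈ 1.1185)
W = 3453/154 (W = 3 + ((689/616)*48 - 12*(-2))/4 = 3 + (4134/77 + 24)/4 = 3 + (1/4)*(5982/77) = 3 + 2991/154 = 3453/154 ≈ 22.422)
1/(-5267 + ((4711 + s(55, 153)) + W)) = 1/(-5267 + ((4711 + (-68 + 153)) + 3453/154)) = 1/(-5267 + ((4711 + 85) + 3453/154)) = 1/(-5267 + (4796 + 3453/154)) = 1/(-5267 + 742037/154) = 1/(-69081/154) = -154/69081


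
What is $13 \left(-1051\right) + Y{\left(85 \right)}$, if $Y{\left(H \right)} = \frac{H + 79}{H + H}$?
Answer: $- \frac{1161273}{85} \approx -13662.0$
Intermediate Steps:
$Y{\left(H \right)} = \frac{79 + H}{2 H}$
$13 \left(-1051\right) + Y{\left(85 \right)} = 13 \left(-1051\right) + \frac{79 + 85}{2 \cdot 85} = -13663 + \frac{1}{2} \cdot \frac{1}{85} \cdot 164 = -13663 + \frac{82}{85} = - \frac{1161273}{85}$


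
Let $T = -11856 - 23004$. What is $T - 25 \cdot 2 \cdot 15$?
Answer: $-35610$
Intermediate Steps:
$T = -34860$ ($T = -11856 - 23004 = -34860$)
$T - 25 \cdot 2 \cdot 15 = -34860 - 25 \cdot 2 \cdot 15 = -34860 - 50 \cdot 15 = -34860 - 750 = -35610$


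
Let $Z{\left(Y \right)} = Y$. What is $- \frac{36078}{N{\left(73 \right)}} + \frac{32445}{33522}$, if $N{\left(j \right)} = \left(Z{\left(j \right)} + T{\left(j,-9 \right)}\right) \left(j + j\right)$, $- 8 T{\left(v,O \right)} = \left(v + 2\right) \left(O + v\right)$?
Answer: $\frac{617631651}{429874954} \approx 1.4368$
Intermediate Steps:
$T{\left(v,O \right)} = - \frac{\left(2 + v\right) \left(O + v\right)}{8}$ ($T{\left(v,O \right)} = - \frac{\left(v + 2\right) \left(O + v\right)}{8} = - \frac{\left(2 + v\right) \left(O + v\right)}{8}$)
$N{\left(j \right)} = 2 j \left(\frac{9}{4} - \frac{j^{2}}{8} + \frac{15 j}{8}\right)$ ($N{\left(j \right)} = \left(j - \left(- \frac{9}{4} - \frac{7 j}{8} + \frac{j^{2}}{8}\right)\right) \left(j + j\right) = \left(j + \left(\frac{9}{4} - \frac{j}{4} - \frac{j^{2}}{8} + \frac{9 j}{8}\right)\right) 2 j = \left(j + \left(\frac{9}{4} - \frac{j^{2}}{8} + \frac{7 j}{8}\right)\right) 2 j = \left(\frac{9}{4} - \frac{j^{2}}{8} + \frac{15 j}{8}\right) 2 j = 2 j \left(\frac{9}{4} - \frac{j^{2}}{8} + \frac{15 j}{8}\right)$)
$- \frac{36078}{N{\left(73 \right)}} + \frac{32445}{33522} = - \frac{36078}{\frac{1}{4} \cdot 73 \left(18 - 73^{2} + 15 \cdot 73\right)} + \frac{32445}{33522} = - \frac{36078}{\frac{1}{4} \cdot 73 \left(18 - 5329 + 1095\right)} + 32445 \cdot \frac{1}{33522} = - \frac{36078}{\frac{1}{4} \cdot 73 \left(18 - 5329 + 1095\right)} + \frac{10815}{11174} = - \frac{36078}{\frac{1}{4} \cdot 73 \left(-4216\right)} + \frac{10815}{11174} = - \frac{36078}{-76942} + \frac{10815}{11174} = \left(-36078\right) \left(- \frac{1}{76942}\right) + \frac{10815}{11174} = \frac{18039}{38471} + \frac{10815}{11174} = \frac{617631651}{429874954}$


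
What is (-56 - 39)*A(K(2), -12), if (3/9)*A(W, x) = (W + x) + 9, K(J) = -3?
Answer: 1710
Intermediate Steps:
A(W, x) = 27 + 3*W + 3*x (A(W, x) = 3*((W + x) + 9) = 3*(9 + W + x) = 27 + 3*W + 3*x)
(-56 - 39)*A(K(2), -12) = (-56 - 39)*(27 + 3*(-3) + 3*(-12)) = -95*(27 - 9 - 36) = -95*(-18) = 1710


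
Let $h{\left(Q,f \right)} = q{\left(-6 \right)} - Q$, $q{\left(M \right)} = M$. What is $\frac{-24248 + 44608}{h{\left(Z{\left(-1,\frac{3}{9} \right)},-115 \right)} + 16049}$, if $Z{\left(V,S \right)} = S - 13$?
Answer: $\frac{61080}{48167} \approx 1.2681$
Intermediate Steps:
$Z{\left(V,S \right)} = -13 + S$
$h{\left(Q,f \right)} = -6 - Q$
$\frac{-24248 + 44608}{h{\left(Z{\left(-1,\frac{3}{9} \right)},-115 \right)} + 16049} = \frac{-24248 + 44608}{\left(-6 - \left(-13 + \frac{3}{9}\right)\right) + 16049} = \frac{20360}{\left(-6 - \left(-13 + 3 \cdot \frac{1}{9}\right)\right) + 16049} = \frac{20360}{\left(-6 - \left(-13 + \frac{1}{3}\right)\right) + 16049} = \frac{20360}{\left(-6 - - \frac{38}{3}\right) + 16049} = \frac{20360}{\left(-6 + \frac{38}{3}\right) + 16049} = \frac{20360}{\frac{20}{3} + 16049} = \frac{20360}{\frac{48167}{3}} = 20360 \cdot \frac{3}{48167} = \frac{61080}{48167}$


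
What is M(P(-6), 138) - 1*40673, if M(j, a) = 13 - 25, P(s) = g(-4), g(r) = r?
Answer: -40685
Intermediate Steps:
P(s) = -4
M(j, a) = -12
M(P(-6), 138) - 1*40673 = -12 - 1*40673 = -12 - 40673 = -40685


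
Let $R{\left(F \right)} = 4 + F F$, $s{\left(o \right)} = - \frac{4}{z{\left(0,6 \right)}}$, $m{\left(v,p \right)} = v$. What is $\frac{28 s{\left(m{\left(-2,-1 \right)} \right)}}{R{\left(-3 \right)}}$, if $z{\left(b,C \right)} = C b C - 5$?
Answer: $\frac{112}{65} \approx 1.7231$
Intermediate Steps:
$z{\left(b,C \right)} = -5 + b C^{2}$ ($z{\left(b,C \right)} = b C^{2} - 5 = -5 + b C^{2}$)
$s{\left(o \right)} = \frac{4}{5}$ ($s{\left(o \right)} = - \frac{4}{-5 + 0 \cdot 6^{2}} = - \frac{4}{-5 + 0 \cdot 36} = - \frac{4}{-5 + 0} = - \frac{4}{-5} = \left(-4\right) \left(- \frac{1}{5}\right) = \frac{4}{5}$)
$R{\left(F \right)} = 4 + F^{2}$
$\frac{28 s{\left(m{\left(-2,-1 \right)} \right)}}{R{\left(-3 \right)}} = \frac{28 \cdot \frac{4}{5}}{4 + \left(-3\right)^{2}} = \frac{112}{5 \left(4 + 9\right)} = \frac{112}{5 \cdot 13} = \frac{112}{5} \cdot \frac{1}{13} = \frac{112}{65}$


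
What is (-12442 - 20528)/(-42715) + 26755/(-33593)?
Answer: -7055723/286984999 ≈ -0.024586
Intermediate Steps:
(-12442 - 20528)/(-42715) + 26755/(-33593) = -32970*(-1/42715) + 26755*(-1/33593) = 6594/8543 - 26755/33593 = -7055723/286984999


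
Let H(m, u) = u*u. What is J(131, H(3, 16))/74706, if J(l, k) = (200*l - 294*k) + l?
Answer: -16311/24902 ≈ -0.65501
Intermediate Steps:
H(m, u) = u**2
J(l, k) = -294*k + 201*l (J(l, k) = (-294*k + 200*l) + l = -294*k + 201*l)
J(131, H(3, 16))/74706 = (-294*16**2 + 201*131)/74706 = (-294*256 + 26331)*(1/74706) = (-75264 + 26331)*(1/74706) = -48933*1/74706 = -16311/24902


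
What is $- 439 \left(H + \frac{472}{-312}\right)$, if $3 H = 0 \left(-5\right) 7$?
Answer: $\frac{25901}{39} \approx 664.13$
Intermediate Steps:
$H = 0$ ($H = \frac{0 \left(-5\right) 7}{3} = \frac{0 \cdot 7}{3} = \frac{1}{3} \cdot 0 = 0$)
$- 439 \left(H + \frac{472}{-312}\right) = - 439 \left(0 + \frac{472}{-312}\right) = - 439 \left(0 + 472 \left(- \frac{1}{312}\right)\right) = - 439 \left(0 - \frac{59}{39}\right) = \left(-439\right) \left(- \frac{59}{39}\right) = \frac{25901}{39}$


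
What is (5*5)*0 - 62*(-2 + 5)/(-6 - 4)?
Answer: 93/5 ≈ 18.600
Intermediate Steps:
(5*5)*0 - 62*(-2 + 5)/(-6 - 4) = 25*0 - 186/(-10) = 0 - 186*(-1)/10 = 0 - 62*(-3/10) = 0 + 93/5 = 93/5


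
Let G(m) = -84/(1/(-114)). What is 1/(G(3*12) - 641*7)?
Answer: 1/5089 ≈ 0.00019650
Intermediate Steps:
G(m) = 9576 (G(m) = -84/(-1/114) = -84*(-114) = 9576)
1/(G(3*12) - 641*7) = 1/(9576 - 641*7) = 1/(9576 - 4487) = 1/5089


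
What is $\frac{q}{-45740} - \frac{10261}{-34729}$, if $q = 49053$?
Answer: $- \frac{1234223497}{1588504460} \approx -0.77697$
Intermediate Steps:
$\frac{q}{-45740} - \frac{10261}{-34729} = \frac{49053}{-45740} - \frac{10261}{-34729} = 49053 \left(- \frac{1}{45740}\right) - - \frac{10261}{34729} = - \frac{49053}{45740} + \frac{10261}{34729} = - \frac{1234223497}{1588504460}$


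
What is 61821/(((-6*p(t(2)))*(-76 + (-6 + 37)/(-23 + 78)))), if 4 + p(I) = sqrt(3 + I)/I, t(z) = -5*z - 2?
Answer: -12089440/355431 + 755590*I/355431 ≈ -34.013 + 2.1258*I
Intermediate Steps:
t(z) = -2 - 5*z
p(I) = -4 + sqrt(3 + I)/I
61821/(((-6*p(t(2)))*(-76 + (-6 + 37)/(-23 + 78)))) = 61821/(((-6*(-4 + sqrt(3 + (-2 - 5*2))/(-2 - 5*2)))*(-76 + (-6 + 37)/(-23 + 78)))) = 61821/(((-6*(-4 + sqrt(3 + (-2 - 10))/(-2 - 10)))*(-76 + 31/55))) = 61821/(((-6*(-4 + sqrt(3 - 12)/(-12)))*(-76 + 31*(1/55)))) = 61821/(((-6*(-4 - I/4))*(-76 + 31/55))) = 61821/((-6*(-4 - I/4)*(-4149/55))) = 61821/(((24 + 3*I/2)*(-4149/55))) = 61821/(-99576/55 - 12447*I/110) = 61821*(12100*(-99576/55 + 12447*I/110)/39816446913) = 83114900*(-99576/55 + 12447*I/110)/4424049657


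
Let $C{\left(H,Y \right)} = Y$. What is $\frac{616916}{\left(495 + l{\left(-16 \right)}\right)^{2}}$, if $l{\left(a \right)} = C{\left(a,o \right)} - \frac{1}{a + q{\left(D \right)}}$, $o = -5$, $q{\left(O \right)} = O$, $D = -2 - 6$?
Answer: $\frac{355343616}{138321121} \approx 2.569$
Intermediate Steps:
$D = -8$ ($D = -2 - 6 = -8$)
$l{\left(a \right)} = -5 - \frac{1}{-8 + a}$ ($l{\left(a \right)} = -5 - \frac{1}{a - 8} = -5 - \frac{1}{-8 + a}$)
$\frac{616916}{\left(495 + l{\left(-16 \right)}\right)^{2}} = \frac{616916}{\left(495 + \frac{39 - -80}{-8 - 16}\right)^{2}} = \frac{616916}{\left(495 + \frac{39 + 80}{-24}\right)^{2}} = \frac{616916}{\left(495 - \frac{119}{24}\right)^{2}} = \frac{616916}{\left(\frac{11761}{24}\right)^{2}} = \frac{616916}{\frac{138321121}{576}} = 616916 \cdot \frac{576}{138321121} = \frac{355343616}{138321121}$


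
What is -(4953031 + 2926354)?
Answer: -7879385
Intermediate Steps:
-(4953031 + 2926354) = -1*7879385 = -7879385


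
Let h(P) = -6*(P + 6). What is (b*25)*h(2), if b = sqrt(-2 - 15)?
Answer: -1200*I*sqrt(17) ≈ -4947.7*I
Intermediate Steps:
h(P) = -36 - 6*P (h(P) = -6*(6 + P) = -36 - 6*P)
b = I*sqrt(17) (b = sqrt(-17) = I*sqrt(17) ≈ 4.1231*I)
(b*25)*h(2) = ((I*sqrt(17))*25)*(-36 - 6*2) = (25*I*sqrt(17))*(-36 - 12) = (25*I*sqrt(17))*(-48) = -1200*I*sqrt(17)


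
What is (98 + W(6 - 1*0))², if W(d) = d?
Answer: 10816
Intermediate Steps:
(98 + W(6 - 1*0))² = (98 + (6 - 1*0))² = (98 + (6 + 0))² = (98 + 6)² = 104² = 10816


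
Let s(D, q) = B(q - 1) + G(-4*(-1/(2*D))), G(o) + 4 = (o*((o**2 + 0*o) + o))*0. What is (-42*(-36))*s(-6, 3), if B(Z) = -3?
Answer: -10584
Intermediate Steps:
G(o) = -4 (G(o) = -4 + (o*((o**2 + 0*o) + o))*0 = -4 + (o*((o**2 + 0) + o))*0 = -4 + (o*(o**2 + o))*0 = -4 + (o*(o + o**2))*0 = -4 + 0 = -4)
s(D, q) = -7 (s(D, q) = -3 - 4 = -7)
(-42*(-36))*s(-6, 3) = -42*(-36)*(-7) = 1512*(-7) = -10584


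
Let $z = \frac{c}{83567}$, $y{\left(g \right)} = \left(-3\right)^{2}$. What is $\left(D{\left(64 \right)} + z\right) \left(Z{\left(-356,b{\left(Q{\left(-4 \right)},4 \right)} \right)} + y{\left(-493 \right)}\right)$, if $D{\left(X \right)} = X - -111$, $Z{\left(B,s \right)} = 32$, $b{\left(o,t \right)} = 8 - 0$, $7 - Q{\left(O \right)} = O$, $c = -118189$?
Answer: $\frac{594747476}{83567} \approx 7117.0$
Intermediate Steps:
$y{\left(g \right)} = 9$
$Q{\left(O \right)} = 7 - O$
$b{\left(o,t \right)} = 8$ ($b{\left(o,t \right)} = 8 + 0 = 8$)
$D{\left(X \right)} = 111 + X$ ($D{\left(X \right)} = X + 111 = 111 + X$)
$z = - \frac{118189}{83567} \approx -1.4143$
$\left(D{\left(64 \right)} + z\right) \left(Z{\left(-356,b{\left(Q{\left(-4 \right)},4 \right)} \right)} + y{\left(-493 \right)}\right) = \left(\left(111 + 64\right) - \frac{118189}{83567}\right) \left(32 + 9\right) = \left(175 - \frac{118189}{83567}\right) 41 = \frac{14506036}{83567} \cdot 41 = \frac{594747476}{83567}$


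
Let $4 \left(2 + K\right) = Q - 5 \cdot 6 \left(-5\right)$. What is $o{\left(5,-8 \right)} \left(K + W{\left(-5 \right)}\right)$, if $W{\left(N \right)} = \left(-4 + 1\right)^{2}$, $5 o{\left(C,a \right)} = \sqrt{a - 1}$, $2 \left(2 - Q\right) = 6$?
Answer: $\frac{531 i}{20} \approx 26.55 i$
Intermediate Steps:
$Q = -1$ ($Q = 2 - 3 = -1$)
$o{\left(C,a \right)} = \frac{\sqrt{-1 + a}}{5}$ ($o{\left(C,a \right)} = \frac{\sqrt{a - 1}}{5} = \frac{\sqrt{-1 + a}}{5}$)
$W{\left(N \right)} = 9$ ($W{\left(N \right)} = \left(-3\right)^{2} = 9$)
$K = \frac{141}{4}$ ($K = -2 + \frac{-1 - 5 \cdot 6 \left(-5\right)}{4} = -2 + \frac{-1 - -150}{4} = -2 + \frac{-1 + 150}{4} = -2 + \frac{1}{4} \cdot 149 = -2 + \frac{149}{4} = \frac{141}{4} \approx 35.25$)
$o{\left(5,-8 \right)} \left(K + W{\left(-5 \right)}\right) = \frac{\sqrt{-1 - 8}}{5} \left(\frac{141}{4} + 9\right) = \frac{\sqrt{-9}}{5} \cdot \frac{177}{4} = \frac{3 i}{5} \cdot \frac{177}{4} = \frac{531 i}{20}$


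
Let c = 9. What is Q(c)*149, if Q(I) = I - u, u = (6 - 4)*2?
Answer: 745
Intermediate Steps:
u = 4 (u = 2*2 = 4)
Q(I) = -4 + I (Q(I) = I - 1*4 = I - 4 = -4 + I)
Q(c)*149 = (-4 + 9)*149 = 5*149 = 745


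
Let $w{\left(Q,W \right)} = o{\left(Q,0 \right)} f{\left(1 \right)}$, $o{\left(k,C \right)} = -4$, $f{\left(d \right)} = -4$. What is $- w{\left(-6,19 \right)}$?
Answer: $-16$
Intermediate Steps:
$w{\left(Q,W \right)} = 16$ ($w{\left(Q,W \right)} = \left(-4\right) \left(-4\right) = 16$)
$- w{\left(-6,19 \right)} = \left(-1\right) 16 = -16$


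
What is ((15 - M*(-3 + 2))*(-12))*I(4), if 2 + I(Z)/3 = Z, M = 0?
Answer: -1080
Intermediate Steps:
I(Z) = -6 + 3*Z
((15 - M*(-3 + 2))*(-12))*I(4) = ((15 - 0*(-3 + 2))*(-12))*(-6 + 3*4) = ((15 - 0*(-1))*(-12))*(-6 + 12) = ((15 - 1*0)*(-12))*6 = ((15 + 0)*(-12))*6 = (15*(-12))*6 = -180*6 = -1080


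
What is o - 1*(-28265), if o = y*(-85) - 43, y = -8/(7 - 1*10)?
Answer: 83986/3 ≈ 27995.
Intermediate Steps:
y = 8/3 (y = -8/(7 - 10) = -8/(-3) = -8*(-⅓) = 8/3 ≈ 2.6667)
o = -809/3 (o = (8/3)*(-85) - 43 = -680/3 - 43 = -809/3 ≈ -269.67)
o - 1*(-28265) = -809/3 - 1*(-28265) = -809/3 + 28265 = 83986/3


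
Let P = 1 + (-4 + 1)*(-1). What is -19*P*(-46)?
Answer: 3496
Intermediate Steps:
P = 4 (P = 1 - 3*(-1) = 1 + 3 = 4)
-19*P*(-46) = -19*4*(-46) = -76*(-46) = 3496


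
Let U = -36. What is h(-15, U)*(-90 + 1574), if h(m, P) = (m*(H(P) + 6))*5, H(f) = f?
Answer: 3339000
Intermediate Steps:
h(m, P) = 5*m*(6 + P) (h(m, P) = (m*(P + 6))*5 = (m*(6 + P))*5 = 5*m*(6 + P))
h(-15, U)*(-90 + 1574) = (5*(-15)*(6 - 36))*(-90 + 1574) = (5*(-15)*(-30))*1484 = 2250*1484 = 3339000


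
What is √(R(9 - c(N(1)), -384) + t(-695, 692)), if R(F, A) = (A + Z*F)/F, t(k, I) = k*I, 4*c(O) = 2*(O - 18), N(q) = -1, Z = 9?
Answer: I*√658422955/37 ≈ 693.51*I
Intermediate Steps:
c(O) = -9 + O/2 (c(O) = (2*(O - 18))/4 = (2*(-18 + O))/4 = (-36 + 2*O)/4 = -9 + O/2)
t(k, I) = I*k
R(F, A) = (A + 9*F)/F
√(R(9 - c(N(1)), -384) + t(-695, 692)) = √((9 - 384/(9 - (-9 + (½)*(-1)))) + 692*(-695)) = √((9 - 384/(9 - (-9 - ½))) - 480940) = √((9 - 384/(9 - 1*(-19/2))) - 480940) = √((9 - 384/(9 + 19/2)) - 480940) = √((9 - 384/37/2) - 480940) = √((9 - 384*2/37) - 480940) = √((9 - 768/37) - 480940) = √(-435/37 - 480940) = √(-17795215/37) = I*√658422955/37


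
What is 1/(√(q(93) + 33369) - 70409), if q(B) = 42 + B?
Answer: -70409/4957393777 - 4*√2094/4957393777 ≈ -1.4240e-5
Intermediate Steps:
1/(√(q(93) + 33369) - 70409) = 1/(√((42 + 93) + 33369) - 70409) = 1/(√(135 + 33369) - 70409) = 1/(√33504 - 70409) = 1/(4*√2094 - 70409) = 1/(-70409 + 4*√2094)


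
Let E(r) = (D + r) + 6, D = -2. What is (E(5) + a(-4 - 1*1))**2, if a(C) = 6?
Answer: 225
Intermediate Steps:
E(r) = 4 + r (E(r) = (-2 + r) + 6 = 4 + r)
(E(5) + a(-4 - 1*1))**2 = ((4 + 5) + 6)**2 = (9 + 6)**2 = 15**2 = 225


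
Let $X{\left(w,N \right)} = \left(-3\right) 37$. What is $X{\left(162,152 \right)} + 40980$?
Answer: $40869$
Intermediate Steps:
$X{\left(w,N \right)} = -111$
$X{\left(162,152 \right)} + 40980 = -111 + 40980 = 40869$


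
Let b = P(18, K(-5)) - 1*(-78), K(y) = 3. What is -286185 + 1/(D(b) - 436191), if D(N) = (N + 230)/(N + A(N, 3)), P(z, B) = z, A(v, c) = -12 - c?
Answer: -10111243731906/35331145 ≈ -2.8619e+5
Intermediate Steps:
b = 96 (b = 18 - 1*(-78) = 18 + 78 = 96)
D(N) = (230 + N)/(-15 + N) (D(N) = (N + 230)/(N + (-12 - 1*3)) = (230 + N)/(N + (-12 - 3)) = (230 + N)/(N - 15) = (230 + N)/(-15 + N))
-286185 + 1/(D(b) - 436191) = -286185 + 1/((230 + 96)/(-15 + 96) - 436191) = -286185 + 1/(326/81 - 436191) = -286185 + 1/(-35331145/81) = -286185 - 81/35331145 = -10111243731906/35331145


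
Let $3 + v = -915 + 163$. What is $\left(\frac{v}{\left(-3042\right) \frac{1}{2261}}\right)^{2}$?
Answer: $\frac{2914036773025}{9253764} \approx 3.149 \cdot 10^{5}$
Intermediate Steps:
$v = -755$ ($v = -3 + \left(-915 + 163\right) = -3 - 752 = -755$)
$\left(\frac{v}{\left(-3042\right) \frac{1}{2261}}\right)^{2} = \left(- \frac{755}{\left(-3042\right) \frac{1}{2261}}\right)^{2} = \left(- \frac{755}{- \frac{3042}{2261}}\right)^{2} = \left(\left(-755\right) \left(- \frac{2261}{3042}\right)\right)^{2} = \left(\frac{1707055}{3042}\right)^{2} = \frac{2914036773025}{9253764}$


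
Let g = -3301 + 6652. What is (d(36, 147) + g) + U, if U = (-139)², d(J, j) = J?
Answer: 22708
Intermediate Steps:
U = 19321
g = 3351
(d(36, 147) + g) + U = (36 + 3351) + 19321 = 3387 + 19321 = 22708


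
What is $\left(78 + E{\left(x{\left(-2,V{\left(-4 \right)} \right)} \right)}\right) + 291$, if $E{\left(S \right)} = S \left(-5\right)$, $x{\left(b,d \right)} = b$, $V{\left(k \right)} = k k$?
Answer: $379$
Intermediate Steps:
$V{\left(k \right)} = k^{2}$
$E{\left(S \right)} = - 5 S$
$\left(78 + E{\left(x{\left(-2,V{\left(-4 \right)} \right)} \right)}\right) + 291 = \left(78 - -10\right) + 291 = \left(78 + 10\right) + 291 = 88 + 291 = 379$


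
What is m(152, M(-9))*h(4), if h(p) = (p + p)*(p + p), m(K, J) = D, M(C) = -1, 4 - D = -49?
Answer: 3392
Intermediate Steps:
D = 53 (D = 4 - 1*(-49) = 4 + 49 = 53)
m(K, J) = 53
h(p) = 4*p² (h(p) = (2*p)*(2*p) = 4*p²)
m(152, M(-9))*h(4) = 53*(4*4²) = 53*(4*16) = 53*64 = 3392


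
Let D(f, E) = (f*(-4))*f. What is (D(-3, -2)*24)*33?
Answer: -28512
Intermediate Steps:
D(f, E) = -4*f² (D(f, E) = (-4*f)*f = -4*f²)
(D(-3, -2)*24)*33 = (-4*(-3)²*24)*33 = (-4*9*24)*33 = -36*24*33 = -864*33 = -28512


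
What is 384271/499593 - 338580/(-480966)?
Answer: 3105030559/2107782867 ≈ 1.4731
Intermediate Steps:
384271/499593 - 338580/(-480966) = 384271*(1/499593) - 338580*(-1/480966) = 384271/499593 + 2970/4219 = 3105030559/2107782867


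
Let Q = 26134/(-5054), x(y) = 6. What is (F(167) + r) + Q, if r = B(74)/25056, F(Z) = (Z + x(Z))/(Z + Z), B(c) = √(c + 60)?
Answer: -3927207/844018 + √134/25056 ≈ -4.6525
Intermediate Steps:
B(c) = √(60 + c)
Q = -13067/2527 (Q = 26134*(-1/5054) = -13067/2527 ≈ -5.1710)
F(Z) = (6 + Z)/(2*Z) (F(Z) = (Z + 6)/(Z + Z) = (6 + Z)/((2*Z)) = (6 + Z)*(1/(2*Z)) = (6 + Z)/(2*Z))
r = √134/25056 (r = √(60 + 74)/25056 = √134*(1/25056) = √134/25056 ≈ 0.00046200)
(F(167) + r) + Q = ((½)*(6 + 167)/167 + √134/25056) - 13067/2527 = ((½)*(1/167)*173 + √134/25056) - 13067/2527 = (173/334 + √134/25056) - 13067/2527 = -3927207/844018 + √134/25056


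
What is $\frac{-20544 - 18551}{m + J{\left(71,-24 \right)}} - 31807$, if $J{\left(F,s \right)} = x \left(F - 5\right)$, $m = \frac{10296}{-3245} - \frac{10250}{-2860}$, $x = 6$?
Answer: $- \frac{1067089889743}{33445199} \approx -31906.0$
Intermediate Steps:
$m = \frac{34679}{84370}$ ($m = 10296 \left(- \frac{1}{3245}\right) - - \frac{1025}{286} = - \frac{936}{295} + \frac{1025}{286} = \frac{34679}{84370} \approx 0.41103$)
$J{\left(F,s \right)} = -30 + 6 F$ ($J{\left(F,s \right)} = 6 \left(F - 5\right) = 6 \left(-5 + F\right) = -30 + 6 F$)
$\frac{-20544 - 18551}{m + J{\left(71,-24 \right)}} - 31807 = \frac{-20544 - 18551}{\frac{34679}{84370} + \left(-30 + 6 \cdot 71\right)} - 31807 = - \frac{39095}{\frac{34679}{84370} + \left(-30 + 426\right)} - 31807 = - \frac{39095}{\frac{34679}{84370} + 396} - 31807 = - \frac{39095}{\frac{33445199}{84370}} - 31807 = \left(-39095\right) \frac{84370}{33445199} - 31807 = - \frac{3298445150}{33445199} - 31807 = - \frac{1067089889743}{33445199}$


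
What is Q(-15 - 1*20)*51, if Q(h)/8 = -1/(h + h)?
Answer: 204/35 ≈ 5.8286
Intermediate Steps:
Q(h) = -4/h (Q(h) = 8*(-1/(h + h)) = 8*(-1/(2*h)) = -4/h)
Q(-15 - 1*20)*51 = -4/(-15 - 1*20)*51 = -4/(-15 - 20)*51 = -4/(-35)*51 = -4*(-1/35)*51 = (4/35)*51 = 204/35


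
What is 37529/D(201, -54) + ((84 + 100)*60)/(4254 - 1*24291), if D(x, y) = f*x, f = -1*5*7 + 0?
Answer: -276544991/46986765 ≈ -5.8856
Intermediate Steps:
f = -35 (f = -5*7 + 0 = -35 + 0 = -35)
D(x, y) = -35*x
37529/D(201, -54) + ((84 + 100)*60)/(4254 - 1*24291) = 37529/((-35*201)) + ((84 + 100)*60)/(4254 - 1*24291) = 37529/(-7035) + (184*60)/(4254 - 24291) = 37529*(-1/7035) + 11040/(-20037) = -37529/7035 + 11040*(-1/20037) = -37529/7035 - 3680/6679 = -276544991/46986765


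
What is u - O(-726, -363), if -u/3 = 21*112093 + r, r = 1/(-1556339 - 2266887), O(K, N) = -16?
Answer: -26999021765515/3823226 ≈ -7.0618e+6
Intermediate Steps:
r = -1/3823226 (r = 1/(-3823226) = -1/3823226 ≈ -2.6156e-7)
u = -26999082937131/3823226 (u = -3*(21*112093 - 1/3823226) = -3*(2353953 - 1/3823226) = -3*8999694312377/3823226 = -26999082937131/3823226 ≈ -7.0619e+6)
u - O(-726, -363) = -26999082937131/3823226 - 1*(-16) = -26999082937131/3823226 + 16 = -26999021765515/3823226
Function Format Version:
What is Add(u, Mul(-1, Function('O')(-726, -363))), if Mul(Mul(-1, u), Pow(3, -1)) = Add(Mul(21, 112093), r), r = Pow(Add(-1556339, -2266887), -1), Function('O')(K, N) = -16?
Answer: Rational(-26999021765515, 3823226) ≈ -7.0618e+6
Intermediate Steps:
r = Rational(-1, 3823226) (r = Pow(-3823226, -1) = Rational(-1, 3823226) ≈ -2.6156e-7)
u = Rational(-26999082937131, 3823226) (u = Mul(-3, Add(Mul(21, 112093), Rational(-1, 3823226))) = Mul(-3, Add(2353953, Rational(-1, 3823226))) = Mul(-3, Rational(8999694312377, 3823226)) = Rational(-26999082937131, 3823226) ≈ -7.0619e+6)
Add(u, Mul(-1, Function('O')(-726, -363))) = Add(Rational(-26999082937131, 3823226), Mul(-1, -16)) = Add(Rational(-26999082937131, 3823226), 16) = Rational(-26999021765515, 3823226)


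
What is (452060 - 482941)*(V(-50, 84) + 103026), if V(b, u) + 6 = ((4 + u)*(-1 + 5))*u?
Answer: -4094450028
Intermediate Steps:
V(b, u) = -6 + u*(16 + 4*u) (V(b, u) = -6 + ((4 + u)*(-1 + 5))*u = -6 + ((4 + u)*4)*u = -6 + (16 + 4*u)*u = -6 + u*(16 + 4*u))
(452060 - 482941)*(V(-50, 84) + 103026) = (452060 - 482941)*((-6 + 4*84² + 16*84) + 103026) = -30881*((-6 + 4*7056 + 1344) + 103026) = -30881*((-6 + 28224 + 1344) + 103026) = -30881*(29562 + 103026) = -30881*132588 = -4094450028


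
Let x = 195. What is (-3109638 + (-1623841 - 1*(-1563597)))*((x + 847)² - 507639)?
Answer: -1832588031250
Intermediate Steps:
(-3109638 + (-1623841 - 1*(-1563597)))*((x + 847)² - 507639) = (-3109638 + (-1623841 - 1*(-1563597)))*((195 + 847)² - 507639) = (-3109638 + (-1623841 + 1563597))*(1042² - 507639) = (-3109638 - 60244)*(1085764 - 507639) = -3169882*578125 = -1832588031250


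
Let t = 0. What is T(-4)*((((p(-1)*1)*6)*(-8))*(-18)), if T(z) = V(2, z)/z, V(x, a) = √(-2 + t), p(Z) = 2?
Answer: -432*I*√2 ≈ -610.94*I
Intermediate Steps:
V(x, a) = I*√2 (V(x, a) = √(-2 + 0) = √(-2) = I*√2)
T(z) = I*√2/z (T(z) = (I*√2)/z = I*√2/z)
T(-4)*((((p(-1)*1)*6)*(-8))*(-18)) = (I*√2/(-4))*((((2*1)*6)*(-8))*(-18)) = (I*√2*(-¼))*(((2*6)*(-8))*(-18)) = (-I*√2/4)*((12*(-8))*(-18)) = (-I*√2/4)*(-96*(-18)) = -I*√2/4*1728 = -432*I*√2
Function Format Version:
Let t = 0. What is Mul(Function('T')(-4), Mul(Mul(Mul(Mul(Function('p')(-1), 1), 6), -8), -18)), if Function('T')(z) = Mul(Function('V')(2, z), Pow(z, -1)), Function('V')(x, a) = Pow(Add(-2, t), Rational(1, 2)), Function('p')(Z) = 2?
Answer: Mul(-432, I, Pow(2, Rational(1, 2))) ≈ Mul(-610.94, I)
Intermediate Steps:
Function('V')(x, a) = Mul(I, Pow(2, Rational(1, 2))) (Function('V')(x, a) = Pow(Add(-2, 0), Rational(1, 2)) = Pow(-2, Rational(1, 2)) = Mul(I, Pow(2, Rational(1, 2))))
Function('T')(z) = Mul(I, Pow(2, Rational(1, 2)), Pow(z, -1)) (Function('T')(z) = Mul(Mul(I, Pow(2, Rational(1, 2))), Pow(z, -1)) = Mul(I, Pow(2, Rational(1, 2)), Pow(z, -1)))
Mul(Function('T')(-4), Mul(Mul(Mul(Mul(Function('p')(-1), 1), 6), -8), -18)) = Mul(Mul(I, Pow(2, Rational(1, 2)), Pow(-4, -1)), Mul(Mul(Mul(Mul(2, 1), 6), -8), -18)) = Mul(Mul(I, Pow(2, Rational(1, 2)), Rational(-1, 4)), Mul(Mul(Mul(2, 6), -8), -18)) = Mul(Mul(Rational(-1, 4), I, Pow(2, Rational(1, 2))), Mul(Mul(12, -8), -18)) = Mul(Mul(Rational(-1, 4), I, Pow(2, Rational(1, 2))), Mul(-96, -18)) = Mul(Mul(Rational(-1, 4), I, Pow(2, Rational(1, 2))), 1728) = Mul(-432, I, Pow(2, Rational(1, 2)))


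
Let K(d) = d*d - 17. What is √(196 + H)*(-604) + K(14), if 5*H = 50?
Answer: 179 - 604*√206 ≈ -8490.0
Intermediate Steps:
H = 10 (H = (⅕)*50 = 10)
K(d) = -17 + d² (K(d) = d² - 17 = -17 + d²)
√(196 + H)*(-604) + K(14) = √(196 + 10)*(-604) + (-17 + 14²) = √206*(-604) + (-17 + 196) = -604*√206 + 179 = 179 - 604*√206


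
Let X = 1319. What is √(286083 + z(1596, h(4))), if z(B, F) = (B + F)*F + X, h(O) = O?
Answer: √293802 ≈ 542.04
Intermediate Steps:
z(B, F) = 1319 + F*(B + F) (z(B, F) = (B + F)*F + 1319 = F*(B + F) + 1319 = 1319 + F*(B + F))
√(286083 + z(1596, h(4))) = √(286083 + (1319 + 4² + 1596*4)) = √(286083 + (1319 + 16 + 6384)) = √(286083 + 7719) = √293802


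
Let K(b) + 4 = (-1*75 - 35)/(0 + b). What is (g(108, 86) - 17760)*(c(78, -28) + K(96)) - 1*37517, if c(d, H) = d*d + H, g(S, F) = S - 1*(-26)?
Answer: -2560556941/24 ≈ -1.0669e+8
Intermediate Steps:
g(S, F) = 26 + S (g(S, F) = S + 26 = 26 + S)
K(b) = -4 - 110/b (K(b) = -4 + (-1*75 - 35)/(0 + b) = -4 + (-75 - 35)/b = -4 - 110/b)
c(d, H) = H + d² (c(d, H) = d² + H = H + d²)
(g(108, 86) - 17760)*(c(78, -28) + K(96)) - 1*37517 = ((26 + 108) - 17760)*((-28 + 78²) + (-4 - 110/96)) - 1*37517 = (134 - 17760)*((-28 + 6084) + (-4 - 110*1/96)) - 37517 = -17626*(6056 + (-4 - 55/48)) - 37517 = -17626*(6056 - 247/48) - 37517 = -17626*290441/48 - 37517 = -2559656533/24 - 37517 = -2560556941/24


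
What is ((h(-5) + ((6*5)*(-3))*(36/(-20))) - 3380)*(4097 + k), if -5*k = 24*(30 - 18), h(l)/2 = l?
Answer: -65195916/5 ≈ -1.3039e+7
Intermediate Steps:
h(l) = 2*l
k = -288/5 (k = -24*(30 - 18)/5 = -24*12/5 = -⅕*288 = -288/5 ≈ -57.600)
((h(-5) + ((6*5)*(-3))*(36/(-20))) - 3380)*(4097 + k) = ((2*(-5) + ((6*5)*(-3))*(36/(-20))) - 3380)*(4097 - 288/5) = ((-10 + (30*(-3))*(36*(-1/20))) - 3380)*(20197/5) = ((-10 - 90*(-9/5)) - 3380)*(20197/5) = ((-10 + 162) - 3380)*(20197/5) = (152 - 3380)*(20197/5) = -3228*20197/5 = -65195916/5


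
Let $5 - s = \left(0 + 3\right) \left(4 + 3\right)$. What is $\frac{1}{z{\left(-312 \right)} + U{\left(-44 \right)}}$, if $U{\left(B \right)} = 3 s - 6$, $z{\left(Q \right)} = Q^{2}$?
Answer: $\frac{1}{97290} \approx 1.0279 \cdot 10^{-5}$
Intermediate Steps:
$s = -16$ ($s = 5 - \left(0 + 3\right) \left(4 + 3\right) = 5 - 3 \cdot 7 = 5 - 21 = -16$)
$U{\left(B \right)} = -54$ ($U{\left(B \right)} = 3 \left(-16\right) - 6 = -48 - 6 = -54$)
$\frac{1}{z{\left(-312 \right)} + U{\left(-44 \right)}} = \frac{1}{\left(-312\right)^{2} - 54} = \frac{1}{97344 - 54} = \frac{1}{97290}$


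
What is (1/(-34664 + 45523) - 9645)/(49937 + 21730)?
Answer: -104735054/778231953 ≈ -0.13458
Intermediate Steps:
(1/(-34664 + 45523) - 9645)/(49937 + 21730) = (1/10859 - 9645)/71667 = (1/10859 - 9645)*(1/71667) = -104735054/10859*1/71667 = -104735054/778231953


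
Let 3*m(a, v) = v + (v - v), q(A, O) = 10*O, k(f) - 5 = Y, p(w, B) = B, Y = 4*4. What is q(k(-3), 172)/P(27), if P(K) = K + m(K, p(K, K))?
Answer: 430/9 ≈ 47.778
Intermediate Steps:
Y = 16
k(f) = 21 (k(f) = 5 + 16 = 21)
m(a, v) = v/3 (m(a, v) = (v + (v - v))/3 = (v + 0)/3 = v/3)
P(K) = 4*K/3 (P(K) = K + K/3 = 4*K/3)
q(k(-3), 172)/P(27) = (10*172)/(((4/3)*27)) = 1720/36 = 1720*(1/36) = 430/9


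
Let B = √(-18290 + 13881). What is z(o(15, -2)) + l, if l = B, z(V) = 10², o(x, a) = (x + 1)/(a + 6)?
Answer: 100 + I*√4409 ≈ 100.0 + 66.4*I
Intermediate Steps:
B = I*√4409 (B = √(-4409) = I*√4409 ≈ 66.4*I)
o(x, a) = (1 + x)/(6 + a)
z(V) = 100
l = I*√4409 ≈ 66.4*I
z(o(15, -2)) + l = 100 + I*√4409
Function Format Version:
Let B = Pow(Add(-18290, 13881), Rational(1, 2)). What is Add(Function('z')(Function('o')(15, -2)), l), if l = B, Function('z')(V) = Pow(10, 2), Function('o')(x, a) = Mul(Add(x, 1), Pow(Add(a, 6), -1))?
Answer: Add(100, Mul(I, Pow(4409, Rational(1, 2)))) ≈ Add(100.00, Mul(66.400, I))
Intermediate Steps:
B = Mul(I, Pow(4409, Rational(1, 2))) (B = Pow(-4409, Rational(1, 2)) = Mul(I, Pow(4409, Rational(1, 2))) ≈ Mul(66.400, I))
Function('o')(x, a) = Mul(Pow(Add(6, a), -1), Add(1, x)) (Function('o')(x, a) = Mul(Add(1, x), Pow(Add(6, a), -1)) = Mul(Pow(Add(6, a), -1), Add(1, x)))
Function('z')(V) = 100
l = Mul(I, Pow(4409, Rational(1, 2))) ≈ Mul(66.400, I)
Add(Function('z')(Function('o')(15, -2)), l) = Add(100, Mul(I, Pow(4409, Rational(1, 2))))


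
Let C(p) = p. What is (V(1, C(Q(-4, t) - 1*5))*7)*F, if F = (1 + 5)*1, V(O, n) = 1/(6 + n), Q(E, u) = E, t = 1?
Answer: -14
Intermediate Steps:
F = 6 (F = 6*1 = 6)
(V(1, C(Q(-4, t) - 1*5))*7)*F = (7/(6 + (-4 - 1*5)))*6 = (7/(6 + (-4 - 5)))*6 = (7/(6 - 9))*6 = (7/(-3))*6 = -1/3*7*6 = -7/3*6 = -14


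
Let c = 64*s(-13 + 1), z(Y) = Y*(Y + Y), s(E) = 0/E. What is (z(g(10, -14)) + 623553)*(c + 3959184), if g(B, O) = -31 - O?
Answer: 2471049469104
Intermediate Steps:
s(E) = 0
z(Y) = 2*Y² (z(Y) = Y*(2*Y) = 2*Y²)
c = 0 (c = 64*0 = 0)
(z(g(10, -14)) + 623553)*(c + 3959184) = (2*(-31 - 1*(-14))² + 623553)*(0 + 3959184) = (2*(-31 + 14)² + 623553)*3959184 = (2*(-17)² + 623553)*3959184 = (2*289 + 623553)*3959184 = (578 + 623553)*3959184 = 624131*3959184 = 2471049469104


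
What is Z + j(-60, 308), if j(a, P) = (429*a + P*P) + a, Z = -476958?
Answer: -407894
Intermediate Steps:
j(a, P) = P² + 430*a (j(a, P) = (429*a + P²) + a = (P² + 429*a) + a = P² + 430*a)
Z + j(-60, 308) = -476958 + (308² + 430*(-60)) = -476958 + (94864 - 25800) = -476958 + 69064 = -407894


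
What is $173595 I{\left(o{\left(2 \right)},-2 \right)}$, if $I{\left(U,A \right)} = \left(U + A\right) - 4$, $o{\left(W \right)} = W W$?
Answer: $-347190$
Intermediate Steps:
$o{\left(W \right)} = W^{2}$
$I{\left(U,A \right)} = -4 + A + U$ ($I{\left(U,A \right)} = \left(A + U\right) - 4 = -4 + A + U$)
$173595 I{\left(o{\left(2 \right)},-2 \right)} = 173595 \left(-4 - 2 + 2^{2}\right) = 173595 \left(-4 - 2 + 4\right) = 173595 \left(-2\right) = -347190$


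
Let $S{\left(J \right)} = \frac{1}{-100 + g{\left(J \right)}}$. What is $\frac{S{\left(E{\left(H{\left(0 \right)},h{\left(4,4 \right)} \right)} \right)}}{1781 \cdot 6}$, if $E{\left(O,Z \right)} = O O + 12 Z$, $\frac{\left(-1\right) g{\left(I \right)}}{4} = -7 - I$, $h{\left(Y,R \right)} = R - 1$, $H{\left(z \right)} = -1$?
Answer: $\frac{1}{812136} \approx 1.2313 \cdot 10^{-6}$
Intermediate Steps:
$h{\left(Y,R \right)} = -1 + R$ ($h{\left(Y,R \right)} = R - 1 = -1 + R$)
$g{\left(I \right)} = 28 + 4 I$ ($g{\left(I \right)} = - 4 \left(-7 - I\right) = 28 + 4 I$)
$E{\left(O,Z \right)} = O^{2} + 12 Z$
$S{\left(J \right)} = \frac{1}{-72 + 4 J}$ ($S{\left(J \right)} = \frac{1}{-100 + \left(28 + 4 J\right)} = \frac{1}{-72 + 4 J}$)
$\frac{S{\left(E{\left(H{\left(0 \right)},h{\left(4,4 \right)} \right)} \right)}}{1781 \cdot 6} = \frac{\frac{1}{4} \frac{1}{-18 + \left(\left(-1\right)^{2} + 12 \left(-1 + 4\right)\right)}}{1781 \cdot 6} = \frac{\frac{1}{4} \frac{1}{-18 + \left(1 + 12 \cdot 3\right)}}{10686} = \frac{1}{4 \left(-18 + \left(1 + 36\right)\right)} \frac{1}{10686} = \frac{1}{4 \left(-18 + 37\right)} \frac{1}{10686} = \frac{1}{4 \cdot 19} \cdot \frac{1}{10686} = \frac{1}{4} \cdot \frac{1}{19} \cdot \frac{1}{10686} = \frac{1}{76} \cdot \frac{1}{10686} = \frac{1}{812136}$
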